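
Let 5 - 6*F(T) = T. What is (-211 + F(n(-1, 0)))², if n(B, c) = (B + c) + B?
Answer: 1585081/36 ≈ 44030.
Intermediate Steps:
n(B, c) = c + 2*B
F(T) = ⅚ - T/6
(-211 + F(n(-1, 0)))² = (-211 + (⅚ - (0 + 2*(-1))/6))² = (-211 + (⅚ - (0 - 2)/6))² = (-211 + (⅚ - ⅙*(-2)))² = (-211 + (⅚ + ⅓))² = (-211 + 7/6)² = (-1259/6)² = 1585081/36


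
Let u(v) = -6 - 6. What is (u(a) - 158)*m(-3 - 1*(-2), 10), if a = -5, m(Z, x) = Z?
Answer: 170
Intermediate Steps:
u(v) = -12
(u(a) - 158)*m(-3 - 1*(-2), 10) = (-12 - 158)*(-3 - 1*(-2)) = -170*(-3 + 2) = -170*(-1) = 170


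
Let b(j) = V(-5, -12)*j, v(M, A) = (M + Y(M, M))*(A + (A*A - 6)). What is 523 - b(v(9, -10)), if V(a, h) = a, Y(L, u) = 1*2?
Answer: 5143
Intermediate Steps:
Y(L, u) = 2
v(M, A) = (2 + M)*(-6 + A + A**2) (v(M, A) = (M + 2)*(A + (A*A - 6)) = (2 + M)*(A + (A**2 - 6)) = (2 + M)*(A + (-6 + A**2)) = (2 + M)*(-6 + A + A**2))
b(j) = -5*j
523 - b(v(9, -10)) = 523 - (-5)*(-12 - 6*9 + 2*(-10) + 2*(-10)**2 - 10*9 + 9*(-10)**2) = 523 - (-5)*(-12 - 54 - 20 + 2*100 - 90 + 9*100) = 523 - (-5)*(-12 - 54 - 20 + 200 - 90 + 900) = 523 - (-5)*924 = 523 - 1*(-4620) = 523 + 4620 = 5143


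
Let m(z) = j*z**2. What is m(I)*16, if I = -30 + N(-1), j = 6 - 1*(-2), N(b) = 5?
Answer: 80000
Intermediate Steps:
j = 8 (j = 6 + 2 = 8)
I = -25 (I = -30 + 5 = -25)
m(z) = 8*z**2
m(I)*16 = (8*(-25)**2)*16 = (8*625)*16 = 5000*16 = 80000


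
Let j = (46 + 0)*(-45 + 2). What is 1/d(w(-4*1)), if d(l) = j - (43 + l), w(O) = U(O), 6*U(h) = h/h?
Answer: -6/12127 ≈ -0.00049476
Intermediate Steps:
U(h) = ⅙ (U(h) = (h/h)/6 = (⅙)*1 = ⅙)
w(O) = ⅙
j = -1978 (j = 46*(-43) = -1978)
d(l) = -2021 - l (d(l) = -1978 - (43 + l) = -1978 + (-43 - l) = -2021 - l)
1/d(w(-4*1)) = 1/(-2021 - 1*⅙) = 1/(-2021 - ⅙) = 1/(-12127/6) = -6/12127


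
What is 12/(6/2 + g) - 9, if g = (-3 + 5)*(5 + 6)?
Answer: -213/25 ≈ -8.5200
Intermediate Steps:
g = 22 (g = 2*11 = 22)
12/(6/2 + g) - 9 = 12/(6/2 + 22) - 9 = 12/(6*(½) + 22) - 9 = 12/(3 + 22) - 9 = 12/25 - 9 = -213/25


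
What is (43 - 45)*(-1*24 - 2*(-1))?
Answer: 44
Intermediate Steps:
(43 - 45)*(-1*24 - 2*(-1)) = -2*(-24 + 2) = -2*(-22) = 44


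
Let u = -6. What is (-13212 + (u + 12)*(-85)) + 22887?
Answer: 9165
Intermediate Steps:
(-13212 + (u + 12)*(-85)) + 22887 = (-13212 + (-6 + 12)*(-85)) + 22887 = (-13212 + 6*(-85)) + 22887 = (-13212 - 510) + 22887 = -13722 + 22887 = 9165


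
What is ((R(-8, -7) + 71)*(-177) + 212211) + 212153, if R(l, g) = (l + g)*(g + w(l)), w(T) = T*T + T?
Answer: 541892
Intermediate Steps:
w(T) = T + T**2 (w(T) = T**2 + T = T + T**2)
R(l, g) = (g + l)*(g + l*(1 + l)) (R(l, g) = (l + g)*(g + l*(1 + l)) = (g + l)*(g + l*(1 + l)))
((R(-8, -7) + 71)*(-177) + 212211) + 212153 = ((((-7)**2 - 7*(-8) + (-8)**2*(1 - 8) - 7*(-8)*(1 - 8)) + 71)*(-177) + 212211) + 212153 = (((49 + 56 + 64*(-7) - 7*(-8)*(-7)) + 71)*(-177) + 212211) + 212153 = (((49 + 56 - 448 - 392) + 71)*(-177) + 212211) + 212153 = ((-735 + 71)*(-177) + 212211) + 212153 = (-664*(-177) + 212211) + 212153 = (117528 + 212211) + 212153 = 329739 + 212153 = 541892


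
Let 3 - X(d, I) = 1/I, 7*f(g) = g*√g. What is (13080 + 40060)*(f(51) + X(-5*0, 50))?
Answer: 791786/5 + 2710140*√51/7 ≈ 2.9233e+6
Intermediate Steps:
f(g) = g^(3/2)/7 (f(g) = (g*√g)/7 = g^(3/2)/7)
X(d, I) = 3 - 1/I
(13080 + 40060)*(f(51) + X(-5*0, 50)) = (13080 + 40060)*(51^(3/2)/7 + (3 - 1/50)) = 53140*((51*√51)/7 + (3 - 1*1/50)) = 53140*(51*√51/7 + (3 - 1/50)) = 53140*(51*√51/7 + 149/50) = 53140*(149/50 + 51*√51/7) = 791786/5 + 2710140*√51/7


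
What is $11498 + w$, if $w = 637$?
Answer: $12135$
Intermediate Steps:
$11498 + w = 11498 + 637 = 12135$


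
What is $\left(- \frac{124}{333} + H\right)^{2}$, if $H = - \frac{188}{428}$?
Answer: $\frac{836308561}{1269568161} \approx 0.65873$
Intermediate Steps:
$H = - \frac{47}{107}$ ($H = \left(-188\right) \frac{1}{428} = - \frac{47}{107} \approx -0.43925$)
$\left(- \frac{124}{333} + H\right)^{2} = \left(- \frac{124}{333} - \frac{47}{107}\right)^{2} = \left(- \frac{28919}{35631}\right)^{2} = \frac{836308561}{1269568161}$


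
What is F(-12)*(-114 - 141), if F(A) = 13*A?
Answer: 39780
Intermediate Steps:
F(-12)*(-114 - 141) = (13*(-12))*(-114 - 141) = -156*(-255) = 39780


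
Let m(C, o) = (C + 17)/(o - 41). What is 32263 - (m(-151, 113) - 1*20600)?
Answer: 1903135/36 ≈ 52865.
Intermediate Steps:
m(C, o) = (17 + C)/(-41 + o)
32263 - (m(-151, 113) - 1*20600) = 32263 - ((17 - 151)/(-41 + 113) - 1*20600) = 32263 - (-134/72 - 20600) = 32263 - ((1/72)*(-134) - 20600) = 32263 - (-67/36 - 20600) = 32263 - 1*(-741667/36) = 32263 + 741667/36 = 1903135/36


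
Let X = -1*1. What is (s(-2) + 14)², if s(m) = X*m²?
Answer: 100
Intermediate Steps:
X = -1
s(m) = -m²
(s(-2) + 14)² = (-1*(-2)² + 14)² = (-1*4 + 14)² = (-4 + 14)² = 10² = 100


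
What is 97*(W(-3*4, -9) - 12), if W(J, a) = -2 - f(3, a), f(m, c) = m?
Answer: -1649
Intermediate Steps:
W(J, a) = -5 (W(J, a) = -2 - 1*3 = -2 - 3 = -5)
97*(W(-3*4, -9) - 12) = 97*(-5 - 12) = 97*(-17) = -1649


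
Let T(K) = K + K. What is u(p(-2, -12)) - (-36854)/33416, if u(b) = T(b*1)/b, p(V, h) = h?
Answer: 51843/16708 ≈ 3.1029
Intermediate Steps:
T(K) = 2*K
u(b) = 2 (u(b) = (2*(b*1))/b = (2*b)/b = 2)
u(p(-2, -12)) - (-36854)/33416 = 2 - (-36854)/33416 = 2 - 1*(-18427/16708) = 2 + 18427/16708 = 51843/16708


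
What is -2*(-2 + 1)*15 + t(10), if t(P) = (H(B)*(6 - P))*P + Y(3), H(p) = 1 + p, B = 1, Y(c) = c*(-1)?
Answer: -53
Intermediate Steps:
Y(c) = -c
t(P) = -3 + P*(12 - 2*P) (t(P) = ((1 + 1)*(6 - P))*P - 1*3 = (2*(6 - P))*P - 3 = (12 - 2*P)*P - 3 = P*(12 - 2*P) - 3 = -3 + P*(12 - 2*P))
-2*(-2 + 1)*15 + t(10) = -2*(-2 + 1)*15 + (-3 - 2*10² + 12*10) = -2*(-1)*15 + (-3 - 2*100 + 120) = 2*15 + (-3 - 200 + 120) = 30 - 83 = -53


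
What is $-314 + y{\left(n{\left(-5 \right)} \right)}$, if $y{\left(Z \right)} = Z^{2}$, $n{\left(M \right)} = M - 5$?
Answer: $-214$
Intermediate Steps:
$n{\left(M \right)} = -5 + M$ ($n{\left(M \right)} = M - 5 = -5 + M$)
$-314 + y{\left(n{\left(-5 \right)} \right)} = -314 + \left(-5 - 5\right)^{2} = -314 + \left(-10\right)^{2} = -314 + 100 = -214$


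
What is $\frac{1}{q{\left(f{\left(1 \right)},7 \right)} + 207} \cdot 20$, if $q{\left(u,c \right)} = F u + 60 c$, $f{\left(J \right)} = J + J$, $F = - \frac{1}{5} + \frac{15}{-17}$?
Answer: $\frac{1700}{53111} \approx 0.032008$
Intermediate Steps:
$F = - \frac{92}{85}$ ($F = \left(-1\right) \frac{1}{5} + 15 \left(- \frac{1}{17}\right) = - \frac{1}{5} - \frac{15}{17} = - \frac{92}{85} \approx -1.0824$)
$f{\left(J \right)} = 2 J$
$q{\left(u,c \right)} = 60 c - \frac{92 u}{85}$ ($q{\left(u,c \right)} = - \frac{92 u}{85} + 60 c = 60 c - \frac{92 u}{85}$)
$\frac{1}{q{\left(f{\left(1 \right)},7 \right)} + 207} \cdot 20 = \frac{1}{\left(60 \cdot 7 - \frac{92 \cdot 2 \cdot 1}{85}\right) + 207} \cdot 20 = \frac{1}{\left(420 - \frac{184}{85}\right) + 207} \cdot 20 = \frac{1}{\frac{35516}{85} + 207} \cdot 20 = \frac{1}{\frac{53111}{85}} \cdot 20 = \frac{85}{53111} \cdot 20 = \frac{1700}{53111}$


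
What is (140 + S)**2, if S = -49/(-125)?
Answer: 307967401/15625 ≈ 19710.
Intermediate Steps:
S = 49/125 (S = -49*(-1/125) = 49/125 ≈ 0.39200)
(140 + S)**2 = (140 + 49/125)**2 = (17549/125)**2 = 307967401/15625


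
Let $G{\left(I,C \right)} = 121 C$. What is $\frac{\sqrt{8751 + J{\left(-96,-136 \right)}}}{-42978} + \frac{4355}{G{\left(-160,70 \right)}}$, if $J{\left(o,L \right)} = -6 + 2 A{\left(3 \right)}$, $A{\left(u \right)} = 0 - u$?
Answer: $\frac{871}{1694} - \frac{\sqrt{971}}{14326} \approx 0.51199$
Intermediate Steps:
$A{\left(u \right)} = - u$
$J{\left(o,L \right)} = -12$ ($J{\left(o,L \right)} = -6 + 2 \left(\left(-1\right) 3\right) = -6 + 2 \left(-3\right) = -6 - 6 = -12$)
$\frac{\sqrt{8751 + J{\left(-96,-136 \right)}}}{-42978} + \frac{4355}{G{\left(-160,70 \right)}} = \frac{\sqrt{8751 - 12}}{-42978} + \frac{4355}{121 \cdot 70} = \sqrt{8739} \left(- \frac{1}{42978}\right) + \frac{4355}{8470} = 3 \sqrt{971} \left(- \frac{1}{42978}\right) + 4355 \cdot \frac{1}{8470} = - \frac{\sqrt{971}}{14326} + \frac{871}{1694} = \frac{871}{1694} - \frac{\sqrt{971}}{14326}$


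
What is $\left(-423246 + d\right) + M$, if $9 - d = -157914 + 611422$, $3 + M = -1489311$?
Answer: $-2366059$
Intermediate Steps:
$M = -1489314$ ($M = -3 - 1489311 = -1489314$)
$d = -453499$ ($d = 9 - \left(-157914 + 611422\right) = 9 - 453508 = -453499$)
$\left(-423246 + d\right) + M = \left(-423246 - 453499\right) - 1489314 = -876745 - 1489314 = -2366059$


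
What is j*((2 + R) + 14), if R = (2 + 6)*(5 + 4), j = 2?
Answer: 176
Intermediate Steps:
R = 72 (R = 8*9 = 72)
j*((2 + R) + 14) = 2*((2 + 72) + 14) = 2*(74 + 14) = 2*88 = 176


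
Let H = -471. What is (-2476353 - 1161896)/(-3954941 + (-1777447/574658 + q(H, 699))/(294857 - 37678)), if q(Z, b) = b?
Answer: 76813815681341674/83500087211383481 ≈ 0.91992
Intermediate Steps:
(-2476353 - 1161896)/(-3954941 + (-1777447/574658 + q(H, 699))/(294857 - 37678)) = (-2476353 - 1161896)/(-3954941 + (-1777447/574658 + 699)/(294857 - 37678)) = -3638249/(-3954941 + (-1777447*1/574658 + 699)/257179) = -3638249/(-3954941 + (-253921/82094 + 699)*(1/257179)) = -3638249/(-3954941 + (57129785/82094)*(1/257179)) = -3638249/(-3954941 + 57129785/21112852826) = -3638249/(-83500087211383481/21112852826) = -3638249*(-21112852826/83500087211383481) = 76813815681341674/83500087211383481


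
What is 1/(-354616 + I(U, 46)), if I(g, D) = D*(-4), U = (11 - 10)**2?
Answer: -1/354800 ≈ -2.8185e-6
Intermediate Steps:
U = 1 (U = 1**2 = 1)
I(g, D) = -4*D
1/(-354616 + I(U, 46)) = 1/(-354616 - 4*46) = 1/(-354616 - 184) = 1/(-354800) = -1/354800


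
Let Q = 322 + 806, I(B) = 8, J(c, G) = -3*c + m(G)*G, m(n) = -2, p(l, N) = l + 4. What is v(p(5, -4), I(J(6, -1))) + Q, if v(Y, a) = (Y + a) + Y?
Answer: 1154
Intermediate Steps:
p(l, N) = 4 + l
J(c, G) = -3*c - 2*G
Q = 1128
v(Y, a) = a + 2*Y
v(p(5, -4), I(J(6, -1))) + Q = (8 + 2*(4 + 5)) + 1128 = (8 + 2*9) + 1128 = (8 + 18) + 1128 = 26 + 1128 = 1154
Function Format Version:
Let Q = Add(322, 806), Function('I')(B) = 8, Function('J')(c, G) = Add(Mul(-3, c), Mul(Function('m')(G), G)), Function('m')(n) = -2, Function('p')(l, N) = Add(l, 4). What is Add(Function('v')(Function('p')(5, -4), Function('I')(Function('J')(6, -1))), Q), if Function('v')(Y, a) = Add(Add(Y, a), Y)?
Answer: 1154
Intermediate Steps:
Function('p')(l, N) = Add(4, l)
Function('J')(c, G) = Add(Mul(-3, c), Mul(-2, G))
Q = 1128
Function('v')(Y, a) = Add(a, Mul(2, Y))
Add(Function('v')(Function('p')(5, -4), Function('I')(Function('J')(6, -1))), Q) = Add(Add(8, Mul(2, Add(4, 5))), 1128) = Add(Add(8, Mul(2, 9)), 1128) = Add(Add(8, 18), 1128) = Add(26, 1128) = 1154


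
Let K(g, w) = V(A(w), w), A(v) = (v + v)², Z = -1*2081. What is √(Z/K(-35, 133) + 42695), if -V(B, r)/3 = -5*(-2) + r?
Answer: 2*√1964630811/429 ≈ 206.64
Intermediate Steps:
Z = -2081
A(v) = 4*v² (A(v) = (2*v)² = 4*v²)
V(B, r) = -30 - 3*r (V(B, r) = -3*(-5*(-2) + r) = -3*(10 + r) = -30 - 3*r)
K(g, w) = -30 - 3*w
√(Z/K(-35, 133) + 42695) = √(-2081/(-30 - 3*133) + 42695) = √(-2081/(-30 - 399) + 42695) = √(-2081/(-429) + 42695) = √(-2081*(-1/429) + 42695) = √(2081/429 + 42695) = √(18318236/429) = 2*√1964630811/429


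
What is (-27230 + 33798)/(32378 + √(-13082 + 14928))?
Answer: 106329352/524166519 - 3284*√1846/524166519 ≈ 0.20258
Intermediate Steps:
(-27230 + 33798)/(32378 + √(-13082 + 14928)) = 6568/(32378 + √1846)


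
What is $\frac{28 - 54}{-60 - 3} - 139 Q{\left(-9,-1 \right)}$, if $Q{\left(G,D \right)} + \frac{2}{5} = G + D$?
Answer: $\frac{455494}{315} \approx 1446.0$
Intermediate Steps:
$Q{\left(G,D \right)} = - \frac{2}{5} + D + G$ ($Q{\left(G,D \right)} = - \frac{2}{5} + \left(G + D\right) = - \frac{2}{5} + \left(D + G\right) = - \frac{2}{5} + D + G$)
$\frac{28 - 54}{-60 - 3} - 139 Q{\left(-9,-1 \right)} = \frac{28 - 54}{-60 - 3} - 139 \left(- \frac{2}{5} - 1 - 9\right) = - \frac{26}{-63} - - \frac{7228}{5} = \left(-26\right) \left(- \frac{1}{63}\right) + \frac{7228}{5} = \frac{26}{63} + \frac{7228}{5} = \frac{455494}{315}$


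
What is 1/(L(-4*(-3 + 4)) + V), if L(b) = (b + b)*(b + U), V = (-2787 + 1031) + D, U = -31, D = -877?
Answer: -1/2353 ≈ -0.00042499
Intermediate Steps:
V = -2633 (V = (-2787 + 1031) - 877 = -1756 - 877 = -2633)
L(b) = 2*b*(-31 + b) (L(b) = (b + b)*(b - 31) = (2*b)*(-31 + b) = 2*b*(-31 + b))
1/(L(-4*(-3 + 4)) + V) = 1/(2*(-4*(-3 + 4))*(-31 - 4*(-3 + 4)) - 2633) = 1/(2*(-4*1)*(-31 - 4*1) - 2633) = 1/(2*(-4)*(-31 - 4) - 2633) = 1/(2*(-4)*(-35) - 2633) = 1/(280 - 2633) = 1/(-2353) = -1/2353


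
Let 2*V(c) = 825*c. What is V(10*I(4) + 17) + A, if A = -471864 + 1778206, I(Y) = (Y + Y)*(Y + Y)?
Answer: 3154709/2 ≈ 1.5774e+6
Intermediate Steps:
I(Y) = 4*Y² (I(Y) = (2*Y)*(2*Y) = 4*Y²)
V(c) = 825*c/2 (V(c) = (825*c)/2 = 825*c/2)
A = 1306342
V(10*I(4) + 17) + A = 825*(10*(4*4²) + 17)/2 + 1306342 = 825*(10*(4*16) + 17)/2 + 1306342 = 825*(10*64 + 17)/2 + 1306342 = 825*(640 + 17)/2 + 1306342 = (825/2)*657 + 1306342 = 542025/2 + 1306342 = 3154709/2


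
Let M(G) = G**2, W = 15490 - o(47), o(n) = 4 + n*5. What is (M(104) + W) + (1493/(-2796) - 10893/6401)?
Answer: 466486194611/17897196 ≈ 26065.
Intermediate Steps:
o(n) = 4 + 5*n
W = 15251 (W = 15490 - (4 + 5*47) = 15490 - (4 + 235) = 15490 - 1*239 = 15490 - 239 = 15251)
(M(104) + W) + (1493/(-2796) - 10893/6401) = (104**2 + 15251) + (1493/(-2796) - 10893/6401) = (10816 + 15251) + (1493*(-1/2796) - 10893*1/6401) = 26067 + (-1493/2796 - 10893/6401) = 26067 - 40013521/17897196 = 466486194611/17897196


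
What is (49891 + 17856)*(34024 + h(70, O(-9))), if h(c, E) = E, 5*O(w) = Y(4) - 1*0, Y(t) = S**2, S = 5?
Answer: 2305362663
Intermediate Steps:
Y(t) = 25 (Y(t) = 5**2 = 25)
O(w) = 5 (O(w) = (25 - 1*0)/5 = (25 + 0)/5 = (1/5)*25 = 5)
(49891 + 17856)*(34024 + h(70, O(-9))) = (49891 + 17856)*(34024 + 5) = 67747*34029 = 2305362663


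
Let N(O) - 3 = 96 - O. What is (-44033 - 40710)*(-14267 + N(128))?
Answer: 1211485928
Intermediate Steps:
N(O) = 99 - O (N(O) = 3 + (96 - O) = 99 - O)
(-44033 - 40710)*(-14267 + N(128)) = (-44033 - 40710)*(-14267 + (99 - 1*128)) = -84743*(-14267 + (99 - 128)) = -84743*(-14267 - 29) = -84743*(-14296) = 1211485928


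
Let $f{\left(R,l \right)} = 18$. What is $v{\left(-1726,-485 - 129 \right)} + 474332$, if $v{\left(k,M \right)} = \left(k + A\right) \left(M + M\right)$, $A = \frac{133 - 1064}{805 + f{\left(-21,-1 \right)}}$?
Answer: $\frac{2135890048}{823} \approx 2.5952 \cdot 10^{6}$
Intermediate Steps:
$A = - \frac{931}{823}$ ($A = \frac{133 - 1064}{805 + 18} = - \frac{931}{823} \approx -1.1312$)
$v{\left(k,M \right)} = 2 M \left(- \frac{931}{823} + k\right)$ ($v{\left(k,M \right)} = \left(k - \frac{931}{823}\right) \left(M + M\right) = \left(- \frac{931}{823} + k\right) 2 M = 2 M \left(- \frac{931}{823} + k\right)$)
$v{\left(-1726,-485 - 129 \right)} + 474332 = \frac{2 \left(-485 - 129\right) \left(-931 + 823 \left(-1726\right)\right)}{823} + 474332 = \frac{2}{823} \left(-614\right) \left(-931 - 1420498\right) + 474332 = \frac{2}{823} \left(-614\right) \left(-1421429\right) + 474332 = \frac{1745514812}{823} + 474332 = \frac{2135890048}{823}$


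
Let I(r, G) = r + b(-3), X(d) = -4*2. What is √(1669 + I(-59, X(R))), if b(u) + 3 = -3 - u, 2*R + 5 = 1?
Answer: √1607 ≈ 40.087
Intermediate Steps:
R = -2 (R = -5/2 + (½)*1 = -5/2 + ½ = -2)
b(u) = -6 - u (b(u) = -3 + (-3 - u) = -6 - u)
X(d) = -8
I(r, G) = -3 + r (I(r, G) = r + (-6 - 1*(-3)) = r + (-6 + 3) = r - 3 = -3 + r)
√(1669 + I(-59, X(R))) = √(1669 + (-3 - 59)) = √(1669 - 62) = √1607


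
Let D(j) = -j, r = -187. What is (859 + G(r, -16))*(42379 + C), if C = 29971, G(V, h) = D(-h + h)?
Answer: 62148650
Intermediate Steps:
G(V, h) = 0 (G(V, h) = -(-h + h) = -1*0 = 0)
(859 + G(r, -16))*(42379 + C) = (859 + 0)*(42379 + 29971) = 859*72350 = 62148650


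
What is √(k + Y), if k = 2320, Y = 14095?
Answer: 7*√335 ≈ 128.12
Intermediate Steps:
√(k + Y) = √(2320 + 14095) = √16415 = 7*√335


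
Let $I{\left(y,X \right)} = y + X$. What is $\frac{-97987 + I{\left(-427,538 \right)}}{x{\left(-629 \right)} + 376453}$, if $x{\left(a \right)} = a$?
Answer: $- \frac{24469}{93956} \approx -0.26043$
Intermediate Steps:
$I{\left(y,X \right)} = X + y$
$\frac{-97987 + I{\left(-427,538 \right)}}{x{\left(-629 \right)} + 376453} = \frac{-97987 + \left(538 - 427\right)}{-629 + 376453} = \frac{-97987 + 111}{375824} = \left(-97876\right) \frac{1}{375824} = - \frac{24469}{93956}$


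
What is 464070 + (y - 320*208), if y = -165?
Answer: 397345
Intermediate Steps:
464070 + (y - 320*208) = 464070 + (-165 - 320*208) = 464070 + (-165 - 66560) = 464070 - 66725 = 397345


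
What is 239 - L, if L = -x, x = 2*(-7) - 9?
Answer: 216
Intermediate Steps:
x = -23 (x = -14 - 9 = -23)
L = 23 (L = -1*(-23) = 23)
239 - L = 239 - 1*23 = 239 - 23 = 216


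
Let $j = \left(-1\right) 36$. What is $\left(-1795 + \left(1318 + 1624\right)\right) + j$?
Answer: $1111$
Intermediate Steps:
$j = -36$
$\left(-1795 + \left(1318 + 1624\right)\right) + j = \left(-1795 + \left(1318 + 1624\right)\right) - 36 = \left(-1795 + 2942\right) - 36 = 1147 - 36 = 1111$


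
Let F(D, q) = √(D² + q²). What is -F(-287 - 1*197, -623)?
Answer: -√622385 ≈ -788.91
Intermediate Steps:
-F(-287 - 1*197, -623) = -√((-287 - 1*197)² + (-623)²) = -√((-287 - 197)² + 388129) = -√((-484)² + 388129) = -√(234256 + 388129) = -√622385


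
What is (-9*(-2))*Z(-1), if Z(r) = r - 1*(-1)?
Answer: 0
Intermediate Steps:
Z(r) = 1 + r (Z(r) = r + 1 = 1 + r)
(-9*(-2))*Z(-1) = (-9*(-2))*(1 - 1) = 18*0 = 0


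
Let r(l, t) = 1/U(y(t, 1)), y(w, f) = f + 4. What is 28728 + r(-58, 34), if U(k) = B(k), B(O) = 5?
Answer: 143641/5 ≈ 28728.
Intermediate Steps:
y(w, f) = 4 + f
U(k) = 5
r(l, t) = ⅕ (r(l, t) = 1/5 = ⅕)
28728 + r(-58, 34) = 28728 + ⅕ = 143641/5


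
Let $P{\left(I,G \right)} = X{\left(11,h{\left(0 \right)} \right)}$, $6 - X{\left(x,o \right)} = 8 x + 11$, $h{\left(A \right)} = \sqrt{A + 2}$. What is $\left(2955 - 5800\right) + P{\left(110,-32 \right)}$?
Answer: $-2938$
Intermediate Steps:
$h{\left(A \right)} = \sqrt{2 + A}$
$X{\left(x,o \right)} = -5 - 8 x$ ($X{\left(x,o \right)} = 6 - \left(8 x + 11\right) = 6 - \left(11 + 8 x\right) = -5 - 8 x$)
$P{\left(I,G \right)} = -93$ ($P{\left(I,G \right)} = -5 - 88 = -93$)
$\left(2955 - 5800\right) + P{\left(110,-32 \right)} = \left(2955 - 5800\right) - 93 = -2845 - 93 = -2938$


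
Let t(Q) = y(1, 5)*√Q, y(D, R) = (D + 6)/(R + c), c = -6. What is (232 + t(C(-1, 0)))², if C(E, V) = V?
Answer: 53824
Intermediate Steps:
y(D, R) = (6 + D)/(-6 + R) (y(D, R) = (D + 6)/(R - 6) = (6 + D)/(-6 + R))
t(Q) = -7*√Q (t(Q) = ((6 + 1)/(-6 + 5))*√Q = (7/(-1))*√Q = (-1*7)*√Q = -7*√Q)
(232 + t(C(-1, 0)))² = (232 - 7*√0)² = (232 - 7*0)² = (232 + 0)² = 232² = 53824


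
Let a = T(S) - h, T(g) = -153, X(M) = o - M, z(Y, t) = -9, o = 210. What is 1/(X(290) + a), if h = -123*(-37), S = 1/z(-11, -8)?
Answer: -1/4784 ≈ -0.00020903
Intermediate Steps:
S = -⅑ (S = 1/(-9) = -⅑ ≈ -0.11111)
X(M) = 210 - M
h = 4551
a = -4704 (a = -153 - 1*4551 = -153 - 4551 = -4704)
1/(X(290) + a) = 1/((210 - 1*290) - 4704) = 1/((210 - 290) - 4704) = 1/(-80 - 4704) = 1/(-4784) = -1/4784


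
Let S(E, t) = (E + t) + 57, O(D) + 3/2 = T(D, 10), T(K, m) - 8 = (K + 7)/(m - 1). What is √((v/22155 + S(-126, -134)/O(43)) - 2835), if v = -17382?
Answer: I*√149509506515915/228935 ≈ 53.41*I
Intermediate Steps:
T(K, m) = 8 + (7 + K)/(-1 + m) (T(K, m) = 8 + (K + 7)/(m - 1) = 8 + (7 + K)/(-1 + m))
O(D) = 131/18 + D/9 (O(D) = -3/2 + (-1 + D + 8*10)/(-1 + 10) = -3/2 + (-1 + D + 80)/9 = -3/2 + (79 + D)/9 = -3/2 + (79/9 + D/9) = 131/18 + D/9)
S(E, t) = 57 + E + t
√((v/22155 + S(-126, -134)/O(43)) - 2835) = √((-17382/22155 + (57 - 126 - 134)/(131/18 + (⅑)*43)) - 2835) = √((-17382*1/22155 - 203/(131/18 + 43/9)) - 2835) = √((-5794/7385 - 203/217/18) - 2835) = √((-5794/7385 - 203*18/217) - 2835) = √((-5794/7385 - 522/31) - 2835) = √(-4034584/228935 - 2835) = √(-653065309/228935) = I*√149509506515915/228935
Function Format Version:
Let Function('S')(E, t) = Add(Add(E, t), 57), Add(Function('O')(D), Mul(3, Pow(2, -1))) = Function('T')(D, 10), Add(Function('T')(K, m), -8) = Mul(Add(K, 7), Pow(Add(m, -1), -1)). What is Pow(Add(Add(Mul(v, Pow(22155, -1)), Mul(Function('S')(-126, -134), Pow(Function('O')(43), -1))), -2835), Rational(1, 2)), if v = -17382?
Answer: Mul(Rational(1, 228935), I, Pow(149509506515915, Rational(1, 2))) ≈ Mul(53.410, I)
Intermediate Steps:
Function('T')(K, m) = Add(8, Mul(Pow(Add(-1, m), -1), Add(7, K))) (Function('T')(K, m) = Add(8, Mul(Add(K, 7), Pow(Add(m, -1), -1))) = Add(8, Mul(Add(7, K), Pow(Add(-1, m), -1))) = Add(8, Mul(Pow(Add(-1, m), -1), Add(7, K))))
Function('O')(D) = Add(Rational(131, 18), Mul(Rational(1, 9), D)) (Function('O')(D) = Add(Rational(-3, 2), Mul(Pow(Add(-1, 10), -1), Add(-1, D, Mul(8, 10)))) = Add(Rational(-3, 2), Mul(Pow(9, -1), Add(-1, D, 80))) = Add(Rational(-3, 2), Mul(Rational(1, 9), Add(79, D))) = Add(Rational(-3, 2), Add(Rational(79, 9), Mul(Rational(1, 9), D))) = Add(Rational(131, 18), Mul(Rational(1, 9), D)))
Function('S')(E, t) = Add(57, E, t)
Pow(Add(Add(Mul(v, Pow(22155, -1)), Mul(Function('S')(-126, -134), Pow(Function('O')(43), -1))), -2835), Rational(1, 2)) = Pow(Add(Add(Mul(-17382, Pow(22155, -1)), Mul(Add(57, -126, -134), Pow(Add(Rational(131, 18), Mul(Rational(1, 9), 43)), -1))), -2835), Rational(1, 2)) = Pow(Add(Add(Mul(-17382, Rational(1, 22155)), Mul(-203, Pow(Add(Rational(131, 18), Rational(43, 9)), -1))), -2835), Rational(1, 2)) = Pow(Add(Add(Rational(-5794, 7385), Mul(-203, Pow(Rational(217, 18), -1))), -2835), Rational(1, 2)) = Pow(Add(Add(Rational(-5794, 7385), Mul(-203, Rational(18, 217))), -2835), Rational(1, 2)) = Pow(Add(Add(Rational(-5794, 7385), Rational(-522, 31)), -2835), Rational(1, 2)) = Pow(Add(Rational(-4034584, 228935), -2835), Rational(1, 2)) = Pow(Rational(-653065309, 228935), Rational(1, 2)) = Mul(Rational(1, 228935), I, Pow(149509506515915, Rational(1, 2)))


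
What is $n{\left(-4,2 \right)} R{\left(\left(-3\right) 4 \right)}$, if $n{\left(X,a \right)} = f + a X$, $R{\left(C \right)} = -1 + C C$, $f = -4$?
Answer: $-1716$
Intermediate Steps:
$R{\left(C \right)} = -1 + C^{2}$
$n{\left(X,a \right)} = -4 + X a$ ($n{\left(X,a \right)} = -4 + a X = -4 + X a$)
$n{\left(-4,2 \right)} R{\left(\left(-3\right) 4 \right)} = \left(-4 - 8\right) \left(-1 + \left(\left(-3\right) 4\right)^{2}\right) = \left(-4 - 8\right) \left(-1 + \left(-12\right)^{2}\right) = - 12 \left(-1 + 144\right) = \left(-12\right) 143 = -1716$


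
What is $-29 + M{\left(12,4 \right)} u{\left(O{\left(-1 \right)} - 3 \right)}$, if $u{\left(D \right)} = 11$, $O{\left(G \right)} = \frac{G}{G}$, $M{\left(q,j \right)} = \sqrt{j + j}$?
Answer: $-29 + 22 \sqrt{2} \approx 2.1127$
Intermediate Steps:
$M{\left(q,j \right)} = \sqrt{2} \sqrt{j}$ ($M{\left(q,j \right)} = \sqrt{2 j} = \sqrt{2} \sqrt{j}$)
$O{\left(G \right)} = 1$
$-29 + M{\left(12,4 \right)} u{\left(O{\left(-1 \right)} - 3 \right)} = -29 + \sqrt{2} \sqrt{4} \cdot 11 = -29 + \sqrt{2} \cdot 2 \cdot 11 = -29 + 2 \sqrt{2} \cdot 11 = -29 + 22 \sqrt{2}$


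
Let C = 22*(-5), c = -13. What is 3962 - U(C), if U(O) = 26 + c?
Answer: 3949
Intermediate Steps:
C = -110
U(O) = 13 (U(O) = 26 - 13 = 13)
3962 - U(C) = 3962 - 1*13 = 3962 - 13 = 3949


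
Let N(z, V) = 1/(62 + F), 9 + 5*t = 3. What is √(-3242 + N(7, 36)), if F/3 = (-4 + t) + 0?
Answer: 3*I*√4847118/116 ≈ 56.938*I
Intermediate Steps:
t = -6/5 (t = -9/5 + (⅕)*3 = -9/5 + ⅗ = -6/5 ≈ -1.2000)
F = -78/5 (F = 3*((-4 - 6/5) + 0) = 3*(-26/5 + 0) = 3*(-26/5) = -78/5 ≈ -15.600)
N(z, V) = 5/232 (N(z, V) = 1/(62 - 78/5) = 1/(232/5) = 5/232)
√(-3242 + N(7, 36)) = √(-3242 + 5/232) = √(-752139/232) = 3*I*√4847118/116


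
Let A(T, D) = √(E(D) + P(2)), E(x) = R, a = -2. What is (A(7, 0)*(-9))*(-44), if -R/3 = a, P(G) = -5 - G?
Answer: 396*I ≈ 396.0*I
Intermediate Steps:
R = 6 (R = -3*(-2) = 6)
E(x) = 6
A(T, D) = I (A(T, D) = √(6 + (-5 - 1*2)) = √(6 + (-5 - 2)) = √(6 - 7) = √(-1) = I)
(A(7, 0)*(-9))*(-44) = (I*(-9))*(-44) = -9*I*(-44) = 396*I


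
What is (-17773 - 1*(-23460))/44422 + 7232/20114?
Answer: 1927647/3953558 ≈ 0.48757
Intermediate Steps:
(-17773 - 1*(-23460))/44422 + 7232/20114 = (-17773 + 23460)*(1/44422) + 7232*(1/20114) = 5687*(1/44422) + 32/89 = 5687/44422 + 32/89 = 1927647/3953558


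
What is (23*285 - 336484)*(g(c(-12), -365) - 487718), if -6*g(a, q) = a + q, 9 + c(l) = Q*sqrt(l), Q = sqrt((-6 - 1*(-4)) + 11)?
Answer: 482675239343/3 + 329929*I*sqrt(3) ≈ 1.6089e+11 + 5.7145e+5*I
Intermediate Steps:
Q = 3 (Q = sqrt((-6 + 4) + 11) = sqrt(-2 + 11) = sqrt(9) = 3)
c(l) = -9 + 3*sqrt(l)
g(a, q) = -a/6 - q/6 (g(a, q) = -(a + q)/6 = -a/6 - q/6)
(23*285 - 336484)*(g(c(-12), -365) - 487718) = (23*285 - 336484)*((-(-9 + 3*sqrt(-12))/6 - 1/6*(-365)) - 487718) = (6555 - 336484)*((-(-9 + 3*(2*I*sqrt(3)))/6 + 365/6) - 487718) = -329929*((-(-9 + 6*I*sqrt(3))/6 + 365/6) - 487718) = -329929*(((3/2 - I*sqrt(3)) + 365/6) - 487718) = -329929*((187/3 - I*sqrt(3)) - 487718) = -329929*(-1462967/3 - I*sqrt(3)) = 482675239343/3 + 329929*I*sqrt(3)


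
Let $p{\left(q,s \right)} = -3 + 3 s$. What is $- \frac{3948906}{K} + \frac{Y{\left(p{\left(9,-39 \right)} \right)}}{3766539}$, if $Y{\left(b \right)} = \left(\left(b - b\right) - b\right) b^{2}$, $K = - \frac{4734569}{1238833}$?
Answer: $\frac{877430907115278582}{849187561271} \approx 1.0333 \cdot 10^{6}$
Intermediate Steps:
$K = - \frac{4734569}{1238833}$ ($K = \left(-4734569\right) \frac{1}{1238833} = - \frac{4734569}{1238833} \approx -3.8218$)
$Y{\left(b \right)} = - b^{3}$ ($Y{\left(b \right)} = \left(0 - b\right) b^{2} = - b b^{2} = - b^{3}$)
$- \frac{3948906}{K} + \frac{Y{\left(p{\left(9,-39 \right)} \right)}}{3766539} = - \frac{3948906}{- \frac{4734569}{1238833}} + \frac{\left(-1\right) \left(-3 + 3 \left(-39\right)\right)^{3}}{3766539} = \left(-3948906\right) \left(- \frac{1238833}{4734569}\right) + - \left(-3 - 117\right)^{3} \cdot \frac{1}{3766539} = \frac{4892035066698}{4734569} + - \left(-120\right)^{3} \cdot \frac{1}{3766539} = \frac{4892035066698}{4734569} + \left(-1\right) \left(-1728000\right) \frac{1}{3766539} = \frac{4892035066698}{4734569} + 1728000 \cdot \frac{1}{3766539} = \frac{4892035066698}{4734569} + \frac{576000}{1255513} = \frac{877430907115278582}{849187561271}$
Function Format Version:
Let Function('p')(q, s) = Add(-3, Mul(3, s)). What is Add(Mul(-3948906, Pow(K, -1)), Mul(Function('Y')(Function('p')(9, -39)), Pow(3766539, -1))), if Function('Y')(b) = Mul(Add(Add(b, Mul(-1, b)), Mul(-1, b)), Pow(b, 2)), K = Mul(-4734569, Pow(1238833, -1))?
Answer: Rational(877430907115278582, 849187561271) ≈ 1.0333e+6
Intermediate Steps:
K = Rational(-4734569, 1238833) (K = Mul(-4734569, Rational(1, 1238833)) = Rational(-4734569, 1238833) ≈ -3.8218)
Function('Y')(b) = Mul(-1, Pow(b, 3)) (Function('Y')(b) = Mul(Add(0, Mul(-1, b)), Pow(b, 2)) = Mul(Mul(-1, b), Pow(b, 2)) = Mul(-1, Pow(b, 3)))
Add(Mul(-3948906, Pow(K, -1)), Mul(Function('Y')(Function('p')(9, -39)), Pow(3766539, -1))) = Add(Mul(-3948906, Pow(Rational(-4734569, 1238833), -1)), Mul(Mul(-1, Pow(Add(-3, Mul(3, -39)), 3)), Pow(3766539, -1))) = Add(Mul(-3948906, Rational(-1238833, 4734569)), Mul(Mul(-1, Pow(Add(-3, -117), 3)), Rational(1, 3766539))) = Add(Rational(4892035066698, 4734569), Mul(Mul(-1, Pow(-120, 3)), Rational(1, 3766539))) = Add(Rational(4892035066698, 4734569), Mul(Mul(-1, -1728000), Rational(1, 3766539))) = Add(Rational(4892035066698, 4734569), Mul(1728000, Rational(1, 3766539))) = Add(Rational(4892035066698, 4734569), Rational(576000, 1255513)) = Rational(877430907115278582, 849187561271)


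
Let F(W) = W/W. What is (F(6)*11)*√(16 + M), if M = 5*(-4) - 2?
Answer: 11*I*√6 ≈ 26.944*I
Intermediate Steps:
M = -22 (M = -20 - 2 = -22)
F(W) = 1
(F(6)*11)*√(16 + M) = (1*11)*√(16 - 22) = 11*√(-6) = 11*(I*√6) = 11*I*√6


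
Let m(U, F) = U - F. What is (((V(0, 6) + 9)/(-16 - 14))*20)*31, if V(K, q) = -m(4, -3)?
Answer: -124/3 ≈ -41.333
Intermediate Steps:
V(K, q) = -7 (V(K, q) = -(4 - 1*(-3)) = -(4 + 3) = -1*7 = -7)
(((V(0, 6) + 9)/(-16 - 14))*20)*31 = (((-7 + 9)/(-16 - 14))*20)*31 = ((2/(-30))*20)*31 = ((2*(-1/30))*20)*31 = -1/15*20*31 = -4/3*31 = -124/3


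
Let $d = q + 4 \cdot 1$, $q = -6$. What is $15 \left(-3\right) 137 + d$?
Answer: $-6167$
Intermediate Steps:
$d = -2$ ($d = -6 + 4 \cdot 1 = -6 + 4 = -2$)
$15 \left(-3\right) 137 + d = 15 \left(-3\right) 137 - 2 = \left(-45\right) 137 - 2 = -6165 - 2 = -6167$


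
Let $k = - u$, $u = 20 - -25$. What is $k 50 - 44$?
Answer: $-2294$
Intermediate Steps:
$u = 45$ ($u = 20 + 25 = 45$)
$k = -45$ ($k = \left(-1\right) 45 = -45$)
$k 50 - 44 = \left(-45\right) 50 - 44 = -2250 - 44 = -2294$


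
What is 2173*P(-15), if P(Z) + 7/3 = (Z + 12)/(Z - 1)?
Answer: -223819/48 ≈ -4662.9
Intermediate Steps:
P(Z) = -7/3 + (12 + Z)/(-1 + Z) (P(Z) = -7/3 + (Z + 12)/(Z - 1) = -7/3 + (12 + Z)/(-1 + Z))
2173*P(-15) = 2173*((43 - 4*(-15))/(3*(-1 - 15))) = 2173*((⅓)*(43 + 60)/(-16)) = 2173*((⅓)*(-1/16)*103) = 2173*(-103/48) = -223819/48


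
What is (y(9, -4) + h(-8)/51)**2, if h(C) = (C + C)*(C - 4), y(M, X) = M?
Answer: 47089/289 ≈ 162.94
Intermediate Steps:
h(C) = 2*C*(-4 + C) (h(C) = (2*C)*(-4 + C) = 2*C*(-4 + C))
(y(9, -4) + h(-8)/51)**2 = (9 + (2*(-8)*(-4 - 8))/51)**2 = (9 + (2*(-8)*(-12))*(1/51))**2 = (9 + 192*(1/51))**2 = (9 + 64/17)**2 = (217/17)**2 = 47089/289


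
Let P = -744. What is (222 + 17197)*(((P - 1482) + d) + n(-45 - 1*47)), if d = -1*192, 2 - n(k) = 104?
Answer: -43895880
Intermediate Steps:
n(k) = -102 (n(k) = 2 - 1*104 = 2 - 104 = -102)
d = -192
(222 + 17197)*(((P - 1482) + d) + n(-45 - 1*47)) = (222 + 17197)*(((-744 - 1482) - 192) - 102) = 17419*((-2226 - 192) - 102) = 17419*(-2418 - 102) = 17419*(-2520) = -43895880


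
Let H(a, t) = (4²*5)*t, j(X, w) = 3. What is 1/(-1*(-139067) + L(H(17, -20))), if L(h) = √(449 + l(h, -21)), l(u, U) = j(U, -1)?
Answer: 139067/19339630037 - 2*√113/19339630037 ≈ 7.1897e-6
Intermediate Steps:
l(u, U) = 3
H(a, t) = 80*t (H(a, t) = (16*5)*t = 80*t)
L(h) = 2*√113 (L(h) = √(449 + 3) = √452 = 2*√113)
1/(-1*(-139067) + L(H(17, -20))) = 1/(-1*(-139067) + 2*√113) = 1/(139067 + 2*√113)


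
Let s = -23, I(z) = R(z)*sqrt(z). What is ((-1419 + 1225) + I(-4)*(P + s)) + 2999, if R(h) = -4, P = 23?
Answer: 2805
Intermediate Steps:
I(z) = -4*sqrt(z)
((-1419 + 1225) + I(-4)*(P + s)) + 2999 = ((-1419 + 1225) + (-8*I)*(23 - 23)) + 2999 = (-194 - 8*I*0) + 2999 = (-194 + 0) + 2999 = -194 + 2999 = 2805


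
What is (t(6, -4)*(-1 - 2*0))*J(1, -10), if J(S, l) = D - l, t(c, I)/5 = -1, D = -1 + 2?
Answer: 55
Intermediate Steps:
D = 1
t(c, I) = -5 (t(c, I) = 5*(-1) = -5)
J(S, l) = 1 - l
(t(6, -4)*(-1 - 2*0))*J(1, -10) = (-5*(-1 - 2*0))*(1 - 1*(-10)) = (-5*(-1 + 0))*(1 + 10) = -5*(-1)*11 = 5*11 = 55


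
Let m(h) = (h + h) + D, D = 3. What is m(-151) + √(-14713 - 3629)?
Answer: -299 + 3*I*√2038 ≈ -299.0 + 135.43*I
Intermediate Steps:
m(h) = 3 + 2*h (m(h) = (h + h) + 3 = 2*h + 3 = 3 + 2*h)
m(-151) + √(-14713 - 3629) = (3 + 2*(-151)) + √(-14713 - 3629) = (3 - 302) + √(-18342) = -299 + 3*I*√2038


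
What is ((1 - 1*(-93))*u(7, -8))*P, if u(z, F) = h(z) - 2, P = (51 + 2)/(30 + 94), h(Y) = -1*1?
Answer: -7473/62 ≈ -120.53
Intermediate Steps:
h(Y) = -1
P = 53/124 ≈ 0.42742
u(z, F) = -3 (u(z, F) = -1 - 2 = -3)
((1 - 1*(-93))*u(7, -8))*P = ((1 - 1*(-93))*(-3))*(53/124) = ((1 + 93)*(-3))*(53/124) = (94*(-3))*(53/124) = -282*53/124 = -7473/62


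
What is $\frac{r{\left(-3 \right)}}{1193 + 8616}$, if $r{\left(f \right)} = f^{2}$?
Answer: $\frac{9}{9809} \approx 0.00091753$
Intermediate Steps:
$\frac{r{\left(-3 \right)}}{1193 + 8616} = \frac{\left(-3\right)^{2}}{1193 + 8616} = \frac{1}{9809} \cdot 9 = \frac{9}{9809}$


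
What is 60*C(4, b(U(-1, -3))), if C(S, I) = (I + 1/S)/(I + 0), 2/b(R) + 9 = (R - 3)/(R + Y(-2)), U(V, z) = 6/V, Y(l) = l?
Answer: 15/16 ≈ 0.93750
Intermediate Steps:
b(R) = 2/(-9 + (-3 + R)/(-2 + R)) (b(R) = 2/(-9 + (R - 3)/(R - 2)) = 2/(-9 + (-3 + R)/(-2 + R)))
C(S, I) = (I + 1/S)/I
60*C(4, b(U(-1, -3))) = 60*(1 + 1/((2*(2 - 6/(-1))/(-15 + 8*(6/(-1))))*4)) = 60*(1 + (¼)/(2*(2 - 6*(-1))/(-15 + 8*(6*(-1))))) = 60*(1 + (¼)/(2*(2 - 1*(-6))/(-15 + 8*(-6)))) = 60*(1 + (¼)/(2*(2 + 6)/(-15 - 48))) = 60*(1 + (¼)/(2*8/(-63))) = 60*(1 + (¼)/(2*(-1/63)*8)) = 60*(1 + (¼)/(-16/63)) = 60*(1 - 63/16*¼) = 60*(1 - 63/64) = 60*(1/64) = 15/16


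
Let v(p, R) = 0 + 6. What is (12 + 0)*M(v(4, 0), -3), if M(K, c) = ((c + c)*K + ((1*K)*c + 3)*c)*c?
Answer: -324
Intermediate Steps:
v(p, R) = 6
M(K, c) = c*(c*(3 + K*c) + 2*K*c) (M(K, c) = ((2*c)*K + (K*c + 3)*c)*c = (2*K*c + (3 + K*c)*c)*c = (2*K*c + c*(3 + K*c))*c = (c*(3 + K*c) + 2*K*c)*c = c*(c*(3 + K*c) + 2*K*c))
(12 + 0)*M(v(4, 0), -3) = (12 + 0)*((-3)²*(3 + 2*6 + 6*(-3))) = 12*(9*(3 + 12 - 18)) = 12*(9*(-3)) = 12*(-27) = -324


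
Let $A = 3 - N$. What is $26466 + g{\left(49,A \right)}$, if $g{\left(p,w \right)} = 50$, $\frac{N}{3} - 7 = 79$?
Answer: $26516$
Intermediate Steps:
$N = 258$ ($N = 21 + 3 \cdot 79 = 21 + 237 = 258$)
$A = -255$ ($A = 3 - 258 = -255$)
$26466 + g{\left(49,A \right)} = 26466 + 50 = 26516$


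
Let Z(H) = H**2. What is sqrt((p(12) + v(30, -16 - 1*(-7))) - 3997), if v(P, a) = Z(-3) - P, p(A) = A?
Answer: I*sqrt(4006) ≈ 63.293*I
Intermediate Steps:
v(P, a) = 9 - P (v(P, a) = (-3)**2 - P = 9 - P)
sqrt((p(12) + v(30, -16 - 1*(-7))) - 3997) = sqrt((12 + (9 - 1*30)) - 3997) = sqrt((12 + (9 - 30)) - 3997) = sqrt((12 - 21) - 3997) = sqrt(-9 - 3997) = sqrt(-4006) = I*sqrt(4006)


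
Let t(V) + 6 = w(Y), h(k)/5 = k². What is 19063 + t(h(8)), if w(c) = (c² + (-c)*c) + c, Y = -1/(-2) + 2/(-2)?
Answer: 38113/2 ≈ 19057.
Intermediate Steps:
h(k) = 5*k²
Y = -½ (Y = -1*(-½) + 2*(-½) = ½ - 1 = -½ ≈ -0.50000)
w(c) = c (w(c) = (c² - c²) + c = 0 + c = c)
t(V) = -13/2 (t(V) = -6 - ½ = -13/2)
19063 + t(h(8)) = 19063 - 13/2 = 38113/2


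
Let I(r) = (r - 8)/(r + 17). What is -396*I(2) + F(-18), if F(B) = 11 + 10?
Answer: 2775/19 ≈ 146.05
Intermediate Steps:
I(r) = (-8 + r)/(17 + r)
F(B) = 21
-396*I(2) + F(-18) = -396*(-8 + 2)/(17 + 2) + 21 = -396*(-6)/19 + 21 = -396*(-6/19) + 21 = 2376/19 + 21 = 2775/19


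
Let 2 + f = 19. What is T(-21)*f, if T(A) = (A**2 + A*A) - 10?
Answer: 14824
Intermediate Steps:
f = 17 (f = -2 + 19 = 17)
T(A) = -10 + 2*A**2 (T(A) = (A**2 + A**2) - 10 = 2*A**2 - 10 = -10 + 2*A**2)
T(-21)*f = (-10 + 2*(-21)**2)*17 = (-10 + 2*441)*17 = (-10 + 882)*17 = 872*17 = 14824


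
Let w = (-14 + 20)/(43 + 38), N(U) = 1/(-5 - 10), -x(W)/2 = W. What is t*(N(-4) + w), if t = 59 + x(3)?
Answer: 53/135 ≈ 0.39259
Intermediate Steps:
x(W) = -2*W
N(U) = -1/15 (N(U) = 1/(-15) = -1/15)
t = 53 (t = 59 - 2*3 = 59 - 6 = 53)
w = 2/27 (w = 6/81 = 6*(1/81) = 2/27 ≈ 0.074074)
t*(N(-4) + w) = 53*(-1/15 + 2/27) = 53*(1/135) = 53/135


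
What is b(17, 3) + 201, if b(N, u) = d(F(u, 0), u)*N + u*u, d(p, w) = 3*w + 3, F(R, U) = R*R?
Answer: 414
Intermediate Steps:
F(R, U) = R²
d(p, w) = 3 + 3*w
b(N, u) = u² + N*(3 + 3*u) (b(N, u) = (3 + 3*u)*N + u*u = N*(3 + 3*u) + u² = u² + N*(3 + 3*u))
b(17, 3) + 201 = (3² + 3*17*(1 + 3)) + 201 = (9 + 3*17*4) + 201 = (9 + 204) + 201 = 213 + 201 = 414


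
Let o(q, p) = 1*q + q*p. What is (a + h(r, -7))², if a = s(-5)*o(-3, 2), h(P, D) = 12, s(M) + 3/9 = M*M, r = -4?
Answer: 44100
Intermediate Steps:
s(M) = -⅓ + M² (s(M) = -⅓ + M*M = -⅓ + M²)
o(q, p) = q + p*q
a = -222 (a = (-⅓ + (-5)²)*(-3*(1 + 2)) = (-⅓ + 25)*(-3*3) = (74/3)*(-9) = -222)
(a + h(r, -7))² = (-222 + 12)² = (-210)² = 44100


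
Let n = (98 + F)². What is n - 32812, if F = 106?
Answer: 8804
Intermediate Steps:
n = 41616 (n = (98 + 106)² = 204² = 41616)
n - 32812 = 41616 - 32812 = 8804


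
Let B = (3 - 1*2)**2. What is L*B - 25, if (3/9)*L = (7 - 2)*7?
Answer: 80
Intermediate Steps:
B = 1 (B = (3 - 2)**2 = 1**2 = 1)
L = 105 (L = 3*((7 - 2)*7) = 3*(5*7) = 3*35 = 105)
L*B - 25 = 105*1 - 25 = 105 - 25 = 80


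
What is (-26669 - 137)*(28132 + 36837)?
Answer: -1741559014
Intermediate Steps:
(-26669 - 137)*(28132 + 36837) = -26806*64969 = -1741559014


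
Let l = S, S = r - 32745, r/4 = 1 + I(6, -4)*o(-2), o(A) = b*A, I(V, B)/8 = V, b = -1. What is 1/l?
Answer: -1/32357 ≈ -3.0905e-5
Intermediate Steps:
I(V, B) = 8*V
o(A) = -A
r = 388 (r = 4*(1 + (8*6)*(-1*(-2))) = 4*(1 + 48*2) = 4*(1 + 96) = 4*97 = 388)
S = -32357 (S = 388 - 32745 = -32357)
l = -32357
1/l = 1/(-32357) = -1/32357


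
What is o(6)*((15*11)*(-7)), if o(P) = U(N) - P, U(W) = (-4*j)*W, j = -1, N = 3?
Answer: -6930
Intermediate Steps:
U(W) = 4*W (U(W) = (-4*(-1))*W = 4*W)
o(P) = 12 - P (o(P) = 4*3 - P = 12 - P)
o(6)*((15*11)*(-7)) = (12 - 1*6)*((15*11)*(-7)) = (12 - 6)*(165*(-7)) = 6*(-1155) = -6930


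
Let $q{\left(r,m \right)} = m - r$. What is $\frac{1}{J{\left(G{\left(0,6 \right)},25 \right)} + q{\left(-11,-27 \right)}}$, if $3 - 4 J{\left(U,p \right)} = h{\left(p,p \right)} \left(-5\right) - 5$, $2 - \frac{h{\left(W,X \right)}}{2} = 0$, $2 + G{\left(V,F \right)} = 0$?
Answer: $- \frac{1}{9} \approx -0.11111$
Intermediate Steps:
$G{\left(V,F \right)} = -2$ ($G{\left(V,F \right)} = -2 + 0 = -2$)
$h{\left(W,X \right)} = 4$ ($h{\left(W,X \right)} = 4 - 0 = 4 + 0 = 4$)
$J{\left(U,p \right)} = 7$ ($J{\left(U,p \right)} = \frac{3}{4} - \frac{4 \left(-5\right) - 5}{4} = \frac{3}{4} - \frac{-20 - 5}{4} = \frac{3}{4} - - \frac{25}{4} = \frac{3}{4} + \frac{25}{4} = 7$)
$\frac{1}{J{\left(G{\left(0,6 \right)},25 \right)} + q{\left(-11,-27 \right)}} = \frac{1}{7 - 16} = \frac{1}{-9} = - \frac{1}{9}$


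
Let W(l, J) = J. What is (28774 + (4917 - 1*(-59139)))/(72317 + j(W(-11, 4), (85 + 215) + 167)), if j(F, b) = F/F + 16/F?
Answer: 46415/36161 ≈ 1.2836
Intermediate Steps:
j(F, b) = 1 + 16/F
(28774 + (4917 - 1*(-59139)))/(72317 + j(W(-11, 4), (85 + 215) + 167)) = (28774 + (4917 - 1*(-59139)))/(72317 + (16 + 4)/4) = (28774 + (4917 + 59139))/(72317 + (¼)*20) = (28774 + 64056)/(72317 + 5) = 92830/72322 = 92830*(1/72322) = 46415/36161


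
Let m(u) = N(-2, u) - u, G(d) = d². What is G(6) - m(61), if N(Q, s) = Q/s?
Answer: 5919/61 ≈ 97.033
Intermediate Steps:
m(u) = -u - 2/u (m(u) = -2/u - u = -u - 2/u)
G(6) - m(61) = 6² - (-1*61 - 2/61) = 36 - (-61 - 2*1/61) = 36 - (-61 - 2/61) = 36 - 1*(-3723/61) = 36 + 3723/61 = 5919/61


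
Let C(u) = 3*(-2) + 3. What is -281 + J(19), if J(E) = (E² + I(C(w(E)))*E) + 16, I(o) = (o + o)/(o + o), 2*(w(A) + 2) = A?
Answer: 115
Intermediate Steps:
w(A) = -2 + A/2
C(u) = -3 (C(u) = -6 + 3 = -3)
I(o) = 1 (I(o) = (2*o)/((2*o)) = (2*o)*(1/(2*o)) = 1)
J(E) = 16 + E + E² (J(E) = (E² + 1*E) + 16 = (E² + E) + 16 = (E + E²) + 16 = 16 + E + E²)
-281 + J(19) = -281 + (16 + 19 + 19²) = -281 + (16 + 19 + 361) = -281 + 396 = 115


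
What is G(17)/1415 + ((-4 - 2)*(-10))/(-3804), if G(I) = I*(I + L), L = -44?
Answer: -152578/448555 ≈ -0.34015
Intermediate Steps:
G(I) = I*(-44 + I) (G(I) = I*(I - 44) = I*(-44 + I))
G(17)/1415 + ((-4 - 2)*(-10))/(-3804) = (17*(-44 + 17))/1415 + ((-4 - 2)*(-10))/(-3804) = (17*(-27))*(1/1415) - 6*(-10)*(-1/3804) = -459*1/1415 + 60*(-1/3804) = -459/1415 - 5/317 = -152578/448555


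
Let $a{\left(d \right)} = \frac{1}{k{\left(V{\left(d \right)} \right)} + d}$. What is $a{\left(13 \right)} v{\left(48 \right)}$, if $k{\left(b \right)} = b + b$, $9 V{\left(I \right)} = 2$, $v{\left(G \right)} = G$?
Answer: $\frac{432}{121} \approx 3.5702$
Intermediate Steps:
$V{\left(I \right)} = \frac{2}{9}$ ($V{\left(I \right)} = \frac{1}{9} \cdot 2 = \frac{2}{9}$)
$k{\left(b \right)} = 2 b$
$a{\left(d \right)} = \frac{1}{\frac{4}{9} + d}$ ($a{\left(d \right)} = \frac{1}{2 \cdot \frac{2}{9} + d} = \frac{1}{\frac{4}{9} + d}$)
$a{\left(13 \right)} v{\left(48 \right)} = \frac{9}{4 + 9 \cdot 13} \cdot 48 = \frac{9}{4 + 117} \cdot 48 = \frac{9}{121} \cdot 48 = \frac{432}{121}$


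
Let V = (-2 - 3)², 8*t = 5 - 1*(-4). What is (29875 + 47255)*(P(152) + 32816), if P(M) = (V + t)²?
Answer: 82679696325/32 ≈ 2.5837e+9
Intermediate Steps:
t = 9/8 (t = (5 - 1*(-4))/8 = (5 + 4)/8 = (⅛)*9 = 9/8 ≈ 1.1250)
V = 25 (V = (-5)² = 25)
P(M) = 43681/64 (P(M) = (25 + 9/8)² = (209/8)² = 43681/64)
(29875 + 47255)*(P(152) + 32816) = (29875 + 47255)*(43681/64 + 32816) = 77130*(2143905/64) = 82679696325/32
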